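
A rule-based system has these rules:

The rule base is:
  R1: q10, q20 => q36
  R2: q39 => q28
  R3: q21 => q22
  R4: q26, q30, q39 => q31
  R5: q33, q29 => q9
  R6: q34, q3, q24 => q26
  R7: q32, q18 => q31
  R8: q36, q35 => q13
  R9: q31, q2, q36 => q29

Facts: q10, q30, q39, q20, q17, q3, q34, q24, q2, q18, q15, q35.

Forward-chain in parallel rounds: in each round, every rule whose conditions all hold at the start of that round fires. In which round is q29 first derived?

Round 1: R1 [q10, q20 => q36]; R2 [q39 => q28]; R6 [q34, q3, q24 => q26]. Adds q36, q28, q26.
Round 2: R4 [q26, q30, q39 => q31]; R8 [q36, q35 => q13]. Adds q31, q13.
Round 3: R9 [q31, q2, q36 => q29]. Adds q29.
q29 first appears in round 3.

3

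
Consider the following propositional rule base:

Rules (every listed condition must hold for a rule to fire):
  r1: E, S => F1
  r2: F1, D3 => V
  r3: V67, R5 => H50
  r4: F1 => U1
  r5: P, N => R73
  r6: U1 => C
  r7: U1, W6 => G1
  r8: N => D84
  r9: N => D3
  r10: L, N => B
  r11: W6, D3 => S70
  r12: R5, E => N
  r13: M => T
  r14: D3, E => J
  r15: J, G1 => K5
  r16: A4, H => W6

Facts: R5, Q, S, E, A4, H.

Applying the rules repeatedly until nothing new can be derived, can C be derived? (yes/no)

[1] r1 [E, S => F1]; r12 [R5, E => N]; r16 [A4, H => W6]. ⇒ new: F1, N, W6.
[2] r4 [F1 => U1]; r8 [N => D84]; r9 [N => D3]. ⇒ new: U1, D84, D3.
[3] r2 [F1, D3 => V]; r6 [U1 => C]; r7 [U1, W6 => G1]; r11 [W6, D3 => S70]; r14 [D3, E => J]. ⇒ new: V, C, G1, S70, J.
[4] r15 [J, G1 => K5]. ⇒ new: K5.
C appears in round 3, so it is derivable.

yes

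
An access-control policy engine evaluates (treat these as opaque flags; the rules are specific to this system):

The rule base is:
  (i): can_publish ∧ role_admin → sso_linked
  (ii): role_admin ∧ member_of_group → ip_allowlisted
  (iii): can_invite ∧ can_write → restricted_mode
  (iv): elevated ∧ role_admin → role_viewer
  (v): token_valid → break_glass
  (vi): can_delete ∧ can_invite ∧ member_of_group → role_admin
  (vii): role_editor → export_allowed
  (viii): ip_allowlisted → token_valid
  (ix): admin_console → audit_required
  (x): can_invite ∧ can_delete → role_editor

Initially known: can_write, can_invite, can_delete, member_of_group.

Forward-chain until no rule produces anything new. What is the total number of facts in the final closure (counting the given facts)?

11

Round 1 fires (iii), (vi), (x), giving restricted_mode, role_admin, role_editor.
Round 2 fires (ii), (vii), giving ip_allowlisted, export_allowed.
Round 3 fires (viii), giving token_valid.
Round 4 fires (v), giving break_glass.
Closure: {break_glass, can_delete, can_invite, can_write, export_allowed, ip_allowlisted, member_of_group, restricted_mode, role_admin, role_editor, token_valid} — 11 facts.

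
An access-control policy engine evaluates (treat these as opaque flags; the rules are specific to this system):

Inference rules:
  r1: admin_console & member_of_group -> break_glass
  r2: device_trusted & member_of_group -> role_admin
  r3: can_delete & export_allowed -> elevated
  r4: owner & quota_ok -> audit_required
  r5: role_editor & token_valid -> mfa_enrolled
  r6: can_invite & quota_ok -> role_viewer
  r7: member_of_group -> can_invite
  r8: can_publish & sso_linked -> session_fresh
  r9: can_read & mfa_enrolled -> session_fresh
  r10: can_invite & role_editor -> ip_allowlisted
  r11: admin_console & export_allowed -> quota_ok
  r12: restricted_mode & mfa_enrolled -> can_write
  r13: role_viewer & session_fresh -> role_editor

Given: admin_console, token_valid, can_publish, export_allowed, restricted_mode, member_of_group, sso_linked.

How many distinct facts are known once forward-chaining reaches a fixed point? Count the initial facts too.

16

[1] r1 [admin_console & member_of_group -> break_glass]; r7 [member_of_group -> can_invite]; r8 [can_publish & sso_linked -> session_fresh]; r11 [admin_console & export_allowed -> quota_ok]. ⇒ new: break_glass, can_invite, session_fresh, quota_ok.
[2] r6 [can_invite & quota_ok -> role_viewer]. ⇒ new: role_viewer.
[3] r13 [role_viewer & session_fresh -> role_editor]. ⇒ new: role_editor.
[4] r5 [role_editor & token_valid -> mfa_enrolled]; r10 [can_invite & role_editor -> ip_allowlisted]. ⇒ new: mfa_enrolled, ip_allowlisted.
[5] r12 [restricted_mode & mfa_enrolled -> can_write]. ⇒ new: can_write.
Closure: {admin_console, break_glass, can_invite, can_publish, can_write, export_allowed, ip_allowlisted, member_of_group, mfa_enrolled, quota_ok, restricted_mode, role_editor, role_viewer, session_fresh, sso_linked, token_valid} — 16 facts.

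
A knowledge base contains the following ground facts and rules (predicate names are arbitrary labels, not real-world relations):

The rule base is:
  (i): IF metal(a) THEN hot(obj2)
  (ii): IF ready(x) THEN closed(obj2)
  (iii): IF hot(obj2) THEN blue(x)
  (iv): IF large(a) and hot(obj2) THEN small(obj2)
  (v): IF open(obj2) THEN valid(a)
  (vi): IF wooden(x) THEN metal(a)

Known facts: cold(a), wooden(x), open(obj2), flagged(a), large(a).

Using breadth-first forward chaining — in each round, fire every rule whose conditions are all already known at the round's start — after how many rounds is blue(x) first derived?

Round 1: (v) [IF open(obj2) THEN valid(a)]; (vi) [IF wooden(x) THEN metal(a)]. Adds valid(a), metal(a).
Round 2: (i) [IF metal(a) THEN hot(obj2)]. Adds hot(obj2).
Round 3: (iii) [IF hot(obj2) THEN blue(x)]; (iv) [IF large(a) and hot(obj2) THEN small(obj2)]. Adds blue(x), small(obj2).
blue(x) first appears in round 3.

3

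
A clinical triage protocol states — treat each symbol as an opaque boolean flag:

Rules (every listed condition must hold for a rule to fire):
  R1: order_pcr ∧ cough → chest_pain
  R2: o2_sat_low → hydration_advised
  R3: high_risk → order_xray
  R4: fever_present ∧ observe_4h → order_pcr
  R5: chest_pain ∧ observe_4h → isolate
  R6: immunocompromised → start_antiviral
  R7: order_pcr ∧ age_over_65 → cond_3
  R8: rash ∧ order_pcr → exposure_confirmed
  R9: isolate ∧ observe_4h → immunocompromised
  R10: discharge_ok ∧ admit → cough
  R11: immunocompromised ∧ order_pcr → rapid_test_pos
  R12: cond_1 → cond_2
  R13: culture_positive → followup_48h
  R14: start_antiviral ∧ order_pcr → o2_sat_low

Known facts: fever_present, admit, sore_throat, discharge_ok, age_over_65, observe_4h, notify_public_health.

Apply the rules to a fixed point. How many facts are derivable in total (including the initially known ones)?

Round 1 — R4, R10, derive order_pcr, cough.
Round 2 — R1, R7, derive chest_pain, cond_3.
Round 3 — R5, derive isolate.
Round 4 — R9, derive immunocompromised.
Round 5 — R6, R11, derive start_antiviral, rapid_test_pos.
Round 6 — R14, derive o2_sat_low.
Round 7 — R2, derive hydration_advised.
Closure: {admit, age_over_65, chest_pain, cond_3, cough, discharge_ok, fever_present, hydration_advised, immunocompromised, isolate, notify_public_health, o2_sat_low, observe_4h, order_pcr, rapid_test_pos, sore_throat, start_antiviral} — 17 facts.

17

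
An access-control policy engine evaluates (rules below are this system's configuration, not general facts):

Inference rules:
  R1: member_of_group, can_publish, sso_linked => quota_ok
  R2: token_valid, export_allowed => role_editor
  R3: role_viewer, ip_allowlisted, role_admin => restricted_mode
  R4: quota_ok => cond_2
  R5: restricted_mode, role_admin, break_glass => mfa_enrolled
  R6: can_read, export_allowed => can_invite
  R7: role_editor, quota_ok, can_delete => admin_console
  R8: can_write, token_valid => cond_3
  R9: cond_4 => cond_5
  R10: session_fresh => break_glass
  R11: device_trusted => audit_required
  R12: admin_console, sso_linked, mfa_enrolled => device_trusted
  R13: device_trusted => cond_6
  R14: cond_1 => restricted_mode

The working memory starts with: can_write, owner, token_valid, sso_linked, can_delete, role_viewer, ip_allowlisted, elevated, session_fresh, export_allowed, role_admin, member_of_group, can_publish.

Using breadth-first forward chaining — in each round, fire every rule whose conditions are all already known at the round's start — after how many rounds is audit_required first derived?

Round 1: R1 [member_of_group, can_publish, sso_linked => quota_ok]; R2 [token_valid, export_allowed => role_editor]; R3 [role_viewer, ip_allowlisted, role_admin => restricted_mode]; R8 [can_write, token_valid => cond_3]; R10 [session_fresh => break_glass]. New: quota_ok, role_editor, restricted_mode, cond_3, break_glass.
Round 2: R4 [quota_ok => cond_2]; R5 [restricted_mode, role_admin, break_glass => mfa_enrolled]; R7 [role_editor, quota_ok, can_delete => admin_console]. New: cond_2, mfa_enrolled, admin_console.
Round 3: R12 [admin_console, sso_linked, mfa_enrolled => device_trusted]. New: device_trusted.
Round 4: R11 [device_trusted => audit_required]; R13 [device_trusted => cond_6]. New: audit_required, cond_6.
audit_required first appears in round 4.

4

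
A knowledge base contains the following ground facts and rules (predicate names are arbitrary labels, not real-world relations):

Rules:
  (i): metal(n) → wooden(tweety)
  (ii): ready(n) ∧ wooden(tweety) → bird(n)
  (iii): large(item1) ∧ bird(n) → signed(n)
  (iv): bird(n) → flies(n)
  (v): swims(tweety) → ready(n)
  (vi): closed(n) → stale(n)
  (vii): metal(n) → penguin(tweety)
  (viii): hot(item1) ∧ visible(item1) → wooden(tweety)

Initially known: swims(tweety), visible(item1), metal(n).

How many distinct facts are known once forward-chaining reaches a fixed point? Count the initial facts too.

Round 1 fires (i), (v), (vii), giving wooden(tweety), ready(n), penguin(tweety).
Round 2 fires (ii), giving bird(n).
Round 3 fires (iv), giving flies(n).
Closure: {bird(n), flies(n), metal(n), penguin(tweety), ready(n), swims(tweety), visible(item1), wooden(tweety)} — 8 facts.

8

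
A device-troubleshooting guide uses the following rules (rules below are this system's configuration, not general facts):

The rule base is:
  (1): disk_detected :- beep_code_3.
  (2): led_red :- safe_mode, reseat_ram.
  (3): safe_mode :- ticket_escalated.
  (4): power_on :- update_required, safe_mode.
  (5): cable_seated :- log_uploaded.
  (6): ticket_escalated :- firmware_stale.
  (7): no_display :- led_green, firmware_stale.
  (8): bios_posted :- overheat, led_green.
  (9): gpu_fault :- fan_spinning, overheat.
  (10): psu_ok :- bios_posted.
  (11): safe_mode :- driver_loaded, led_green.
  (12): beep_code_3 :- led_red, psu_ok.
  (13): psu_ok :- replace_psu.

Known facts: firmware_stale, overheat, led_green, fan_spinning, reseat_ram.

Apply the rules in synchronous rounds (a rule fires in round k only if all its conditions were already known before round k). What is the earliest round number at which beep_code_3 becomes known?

Round 1 — (6), (7), (8), (9), derive ticket_escalated, no_display, bios_posted, gpu_fault.
Round 2 — (3), (10), derive safe_mode, psu_ok.
Round 3 — (2), derive led_red.
Round 4 — (12), derive beep_code_3.
beep_code_3 first appears in round 4.

4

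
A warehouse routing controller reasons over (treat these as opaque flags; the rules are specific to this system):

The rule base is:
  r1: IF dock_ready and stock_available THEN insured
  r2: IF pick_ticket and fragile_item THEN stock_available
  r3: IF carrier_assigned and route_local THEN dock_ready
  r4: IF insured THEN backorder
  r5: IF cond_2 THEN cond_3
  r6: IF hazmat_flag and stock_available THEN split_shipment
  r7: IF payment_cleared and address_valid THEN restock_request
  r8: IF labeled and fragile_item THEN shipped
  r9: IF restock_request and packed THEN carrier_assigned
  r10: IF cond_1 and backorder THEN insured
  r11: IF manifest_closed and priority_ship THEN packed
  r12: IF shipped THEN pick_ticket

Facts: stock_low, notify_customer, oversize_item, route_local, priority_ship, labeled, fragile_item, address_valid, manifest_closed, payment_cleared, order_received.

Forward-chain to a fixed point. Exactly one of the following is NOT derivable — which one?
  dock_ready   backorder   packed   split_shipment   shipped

Round 1: r7 [IF payment_cleared and address_valid THEN restock_request]; r8 [IF labeled and fragile_item THEN shipped]; r11 [IF manifest_closed and priority_ship THEN packed]. Adds restock_request, shipped, packed.
Round 2: r9 [IF restock_request and packed THEN carrier_assigned]; r12 [IF shipped THEN pick_ticket]. Adds carrier_assigned, pick_ticket.
Round 3: r2 [IF pick_ticket and fragile_item THEN stock_available]; r3 [IF carrier_assigned and route_local THEN dock_ready]. Adds stock_available, dock_ready.
Round 4: r1 [IF dock_ready and stock_available THEN insured]. Adds insured.
Round 5: r4 [IF insured THEN backorder]. Adds backorder.
Derived: backorder (round 5), shipped (round 1), dock_ready (round 3), packed (round 1). split_shipment never appears in any round.

split_shipment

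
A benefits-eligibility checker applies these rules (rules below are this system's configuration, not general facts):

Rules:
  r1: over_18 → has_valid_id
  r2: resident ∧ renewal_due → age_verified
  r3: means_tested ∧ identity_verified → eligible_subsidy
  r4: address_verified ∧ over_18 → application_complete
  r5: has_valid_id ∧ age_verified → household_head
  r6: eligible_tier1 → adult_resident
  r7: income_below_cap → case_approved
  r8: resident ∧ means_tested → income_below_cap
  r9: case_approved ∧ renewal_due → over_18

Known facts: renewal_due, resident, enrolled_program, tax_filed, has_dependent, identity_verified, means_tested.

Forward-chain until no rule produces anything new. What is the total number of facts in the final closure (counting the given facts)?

Round 1: r2 [resident ∧ renewal_due → age_verified]; r3 [means_tested ∧ identity_verified → eligible_subsidy]; r8 [resident ∧ means_tested → income_below_cap]. New: age_verified, eligible_subsidy, income_below_cap.
Round 2: r7 [income_below_cap → case_approved]. New: case_approved.
Round 3: r9 [case_approved ∧ renewal_due → over_18]. New: over_18.
Round 4: r1 [over_18 → has_valid_id]. New: has_valid_id.
Round 5: r5 [has_valid_id ∧ age_verified → household_head]. New: household_head.
Closure: {age_verified, case_approved, eligible_subsidy, enrolled_program, has_dependent, has_valid_id, household_head, identity_verified, income_below_cap, means_tested, over_18, renewal_due, resident, tax_filed} — 14 facts.

14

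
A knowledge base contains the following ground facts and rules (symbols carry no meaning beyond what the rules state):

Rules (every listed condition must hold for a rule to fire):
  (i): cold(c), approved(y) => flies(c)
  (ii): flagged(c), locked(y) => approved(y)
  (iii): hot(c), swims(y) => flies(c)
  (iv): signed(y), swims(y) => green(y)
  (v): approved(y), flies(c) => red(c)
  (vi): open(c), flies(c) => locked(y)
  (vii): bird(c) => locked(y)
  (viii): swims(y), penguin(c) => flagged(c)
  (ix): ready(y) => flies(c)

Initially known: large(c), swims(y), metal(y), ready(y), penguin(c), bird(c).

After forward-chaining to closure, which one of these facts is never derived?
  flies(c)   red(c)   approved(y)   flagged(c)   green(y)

green(y)

[1] (vii) [bird(c) => locked(y)]; (viii) [swims(y), penguin(c) => flagged(c)]; (ix) [ready(y) => flies(c)]. ⇒ new: locked(y), flagged(c), flies(c).
[2] (ii) [flagged(c), locked(y) => approved(y)]. ⇒ new: approved(y).
[3] (v) [approved(y), flies(c) => red(c)]. ⇒ new: red(c).
Derived: red(c) (round 3), approved(y) (round 2), flagged(c) (round 1), flies(c) (round 1). green(y) never appears in any round.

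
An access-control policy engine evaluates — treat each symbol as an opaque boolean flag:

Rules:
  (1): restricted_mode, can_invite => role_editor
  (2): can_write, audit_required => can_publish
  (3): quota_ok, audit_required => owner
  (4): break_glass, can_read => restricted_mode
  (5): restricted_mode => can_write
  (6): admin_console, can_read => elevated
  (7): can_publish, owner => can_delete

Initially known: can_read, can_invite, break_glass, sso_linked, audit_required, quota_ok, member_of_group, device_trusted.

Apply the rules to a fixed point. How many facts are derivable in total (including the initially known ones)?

Round 1: (3) [quota_ok, audit_required => owner]; (4) [break_glass, can_read => restricted_mode]. Adds owner, restricted_mode.
Round 2: (1) [restricted_mode, can_invite => role_editor]; (5) [restricted_mode => can_write]. Adds role_editor, can_write.
Round 3: (2) [can_write, audit_required => can_publish]. Adds can_publish.
Round 4: (7) [can_publish, owner => can_delete]. Adds can_delete.
Closure: {audit_required, break_glass, can_delete, can_invite, can_publish, can_read, can_write, device_trusted, member_of_group, owner, quota_ok, restricted_mode, role_editor, sso_linked} — 14 facts.

14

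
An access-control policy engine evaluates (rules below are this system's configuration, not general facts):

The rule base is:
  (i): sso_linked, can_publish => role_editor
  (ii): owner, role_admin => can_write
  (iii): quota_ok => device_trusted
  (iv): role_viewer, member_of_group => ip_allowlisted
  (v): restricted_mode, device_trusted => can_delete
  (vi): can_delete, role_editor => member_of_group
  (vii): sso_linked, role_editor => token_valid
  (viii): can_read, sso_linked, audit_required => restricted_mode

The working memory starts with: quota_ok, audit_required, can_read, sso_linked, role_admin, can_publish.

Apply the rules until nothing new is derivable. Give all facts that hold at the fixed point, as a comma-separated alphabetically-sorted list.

Round 1: (i) [sso_linked, can_publish => role_editor]; (iii) [quota_ok => device_trusted]; (viii) [can_read, sso_linked, audit_required => restricted_mode]. Adds role_editor, device_trusted, restricted_mode.
Round 2: (v) [restricted_mode, device_trusted => can_delete]; (vii) [sso_linked, role_editor => token_valid]. Adds can_delete, token_valid.
Round 3: (vi) [can_delete, role_editor => member_of_group]. Adds member_of_group.

audit_required, can_delete, can_publish, can_read, device_trusted, member_of_group, quota_ok, restricted_mode, role_admin, role_editor, sso_linked, token_valid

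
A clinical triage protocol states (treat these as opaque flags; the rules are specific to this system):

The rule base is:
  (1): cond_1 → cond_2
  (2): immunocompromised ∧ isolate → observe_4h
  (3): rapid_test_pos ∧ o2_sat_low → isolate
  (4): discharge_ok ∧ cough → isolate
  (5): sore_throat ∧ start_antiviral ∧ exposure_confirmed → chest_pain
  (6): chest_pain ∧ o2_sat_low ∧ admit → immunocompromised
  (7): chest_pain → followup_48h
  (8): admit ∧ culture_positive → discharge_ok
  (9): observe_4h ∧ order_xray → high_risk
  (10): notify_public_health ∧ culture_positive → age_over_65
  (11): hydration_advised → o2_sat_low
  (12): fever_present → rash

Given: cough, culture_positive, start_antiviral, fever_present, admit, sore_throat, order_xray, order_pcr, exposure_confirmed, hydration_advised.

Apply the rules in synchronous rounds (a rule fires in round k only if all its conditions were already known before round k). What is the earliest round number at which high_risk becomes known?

4

Round 1 fires (5), (8), (11), (12), giving chest_pain, discharge_ok, o2_sat_low, rash.
Round 2 fires (4), (6), (7), giving isolate, immunocompromised, followup_48h.
Round 3 fires (2), giving observe_4h.
Round 4 fires (9), giving high_risk.
high_risk first appears in round 4.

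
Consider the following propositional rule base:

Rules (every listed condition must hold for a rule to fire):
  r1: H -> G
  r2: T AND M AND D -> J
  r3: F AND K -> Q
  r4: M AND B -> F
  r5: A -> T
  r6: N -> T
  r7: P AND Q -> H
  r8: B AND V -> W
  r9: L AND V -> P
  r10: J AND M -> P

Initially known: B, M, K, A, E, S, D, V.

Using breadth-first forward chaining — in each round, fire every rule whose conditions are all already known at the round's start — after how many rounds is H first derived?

4

Round 1: r4 [M AND B -> F]; r5 [A -> T]; r8 [B AND V -> W]. New: F, T, W.
Round 2: r2 [T AND M AND D -> J]; r3 [F AND K -> Q]. New: J, Q.
Round 3: r10 [J AND M -> P]. New: P.
Round 4: r7 [P AND Q -> H]. New: H.
H first appears in round 4.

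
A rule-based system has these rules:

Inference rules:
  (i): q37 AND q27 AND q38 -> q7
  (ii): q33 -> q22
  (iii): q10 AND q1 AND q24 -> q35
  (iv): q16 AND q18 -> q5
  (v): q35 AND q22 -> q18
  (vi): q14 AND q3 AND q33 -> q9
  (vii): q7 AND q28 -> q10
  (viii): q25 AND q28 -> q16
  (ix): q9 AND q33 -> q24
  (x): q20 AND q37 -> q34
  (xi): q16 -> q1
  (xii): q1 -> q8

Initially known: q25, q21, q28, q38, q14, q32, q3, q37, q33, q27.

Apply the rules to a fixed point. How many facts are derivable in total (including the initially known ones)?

Round 1 fires (i), (ii), (vi), (viii), giving q7, q22, q9, q16.
Round 2 fires (vii), (ix), (xi), giving q10, q24, q1.
Round 3 fires (iii), (xii), giving q35, q8.
Round 4 fires (v), giving q18.
Round 5 fires (iv), giving q5.
Closure: {q1, q10, q14, q16, q18, q21, q22, q24, q25, q27, q28, q3, q32, q33, q35, q37, q38, q5, q7, q8, q9} — 21 facts.

21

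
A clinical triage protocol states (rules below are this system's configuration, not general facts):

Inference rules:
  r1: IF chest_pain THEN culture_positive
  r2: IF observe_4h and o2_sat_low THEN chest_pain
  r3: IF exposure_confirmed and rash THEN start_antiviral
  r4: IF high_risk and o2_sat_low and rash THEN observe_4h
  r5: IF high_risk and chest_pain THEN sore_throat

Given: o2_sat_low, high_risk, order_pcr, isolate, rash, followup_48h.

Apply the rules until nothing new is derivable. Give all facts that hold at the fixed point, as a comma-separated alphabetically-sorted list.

Round 1: r4 [IF high_risk and o2_sat_low and rash THEN observe_4h]. Adds observe_4h.
Round 2: r2 [IF observe_4h and o2_sat_low THEN chest_pain]. Adds chest_pain.
Round 3: r1 [IF chest_pain THEN culture_positive]; r5 [IF high_risk and chest_pain THEN sore_throat]. Adds culture_positive, sore_throat.

chest_pain, culture_positive, followup_48h, high_risk, isolate, o2_sat_low, observe_4h, order_pcr, rash, sore_throat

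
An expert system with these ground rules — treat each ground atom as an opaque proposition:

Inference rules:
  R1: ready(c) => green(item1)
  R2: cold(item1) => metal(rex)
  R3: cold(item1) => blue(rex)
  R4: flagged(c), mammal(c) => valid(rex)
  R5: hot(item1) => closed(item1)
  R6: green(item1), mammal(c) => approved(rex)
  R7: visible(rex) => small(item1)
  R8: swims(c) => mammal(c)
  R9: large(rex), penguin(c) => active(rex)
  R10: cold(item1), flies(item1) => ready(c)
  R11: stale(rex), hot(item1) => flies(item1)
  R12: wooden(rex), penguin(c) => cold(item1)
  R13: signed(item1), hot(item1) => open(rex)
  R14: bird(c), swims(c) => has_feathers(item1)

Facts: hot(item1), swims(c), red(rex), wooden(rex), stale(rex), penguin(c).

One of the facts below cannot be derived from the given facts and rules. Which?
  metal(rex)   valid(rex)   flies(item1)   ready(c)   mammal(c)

valid(rex)

Round 1: R5 [hot(item1) => closed(item1)]; R8 [swims(c) => mammal(c)]; R11 [stale(rex), hot(item1) => flies(item1)]; R12 [wooden(rex), penguin(c) => cold(item1)]. Adds closed(item1), mammal(c), flies(item1), cold(item1).
Round 2: R2 [cold(item1) => metal(rex)]; R3 [cold(item1) => blue(rex)]; R10 [cold(item1), flies(item1) => ready(c)]. Adds metal(rex), blue(rex), ready(c).
Round 3: R1 [ready(c) => green(item1)]. Adds green(item1).
Round 4: R6 [green(item1), mammal(c) => approved(rex)]. Adds approved(rex).
Derived: flies(item1) (round 1), mammal(c) (round 1), metal(rex) (round 2), ready(c) (round 2). valid(rex) never appears in any round.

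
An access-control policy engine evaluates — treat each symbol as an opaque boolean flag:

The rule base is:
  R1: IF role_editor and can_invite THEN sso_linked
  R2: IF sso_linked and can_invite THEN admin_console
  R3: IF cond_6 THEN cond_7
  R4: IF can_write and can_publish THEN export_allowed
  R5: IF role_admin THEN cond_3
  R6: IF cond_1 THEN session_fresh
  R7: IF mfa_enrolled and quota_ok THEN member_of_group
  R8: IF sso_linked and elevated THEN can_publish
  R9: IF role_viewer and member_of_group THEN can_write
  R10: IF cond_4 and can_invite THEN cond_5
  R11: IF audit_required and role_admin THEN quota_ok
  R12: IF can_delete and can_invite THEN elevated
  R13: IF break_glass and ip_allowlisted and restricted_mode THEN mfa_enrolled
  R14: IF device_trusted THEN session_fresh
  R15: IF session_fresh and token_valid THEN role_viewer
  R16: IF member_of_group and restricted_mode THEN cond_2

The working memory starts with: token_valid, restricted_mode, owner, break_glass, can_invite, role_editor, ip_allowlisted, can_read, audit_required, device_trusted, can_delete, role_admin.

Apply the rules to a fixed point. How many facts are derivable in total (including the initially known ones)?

25

Round 1: R1 [IF role_editor and can_invite THEN sso_linked]; R5 [IF role_admin THEN cond_3]; R11 [IF audit_required and role_admin THEN quota_ok]; R12 [IF can_delete and can_invite THEN elevated]; R13 [IF break_glass and ip_allowlisted and restricted_mode THEN mfa_enrolled]; R14 [IF device_trusted THEN session_fresh]. Adds sso_linked, cond_3, quota_ok, elevated, mfa_enrolled, session_fresh.
Round 2: R2 [IF sso_linked and can_invite THEN admin_console]; R7 [IF mfa_enrolled and quota_ok THEN member_of_group]; R8 [IF sso_linked and elevated THEN can_publish]; R15 [IF session_fresh and token_valid THEN role_viewer]. Adds admin_console, member_of_group, can_publish, role_viewer.
Round 3: R9 [IF role_viewer and member_of_group THEN can_write]; R16 [IF member_of_group and restricted_mode THEN cond_2]. Adds can_write, cond_2.
Round 4: R4 [IF can_write and can_publish THEN export_allowed]. Adds export_allowed.
Closure: {admin_console, audit_required, break_glass, can_delete, can_invite, can_publish, can_read, can_write, cond_2, cond_3, device_trusted, elevated, export_allowed, ip_allowlisted, member_of_group, mfa_enrolled, owner, quota_ok, restricted_mode, role_admin, role_editor, role_viewer, session_fresh, sso_linked, token_valid} — 25 facts.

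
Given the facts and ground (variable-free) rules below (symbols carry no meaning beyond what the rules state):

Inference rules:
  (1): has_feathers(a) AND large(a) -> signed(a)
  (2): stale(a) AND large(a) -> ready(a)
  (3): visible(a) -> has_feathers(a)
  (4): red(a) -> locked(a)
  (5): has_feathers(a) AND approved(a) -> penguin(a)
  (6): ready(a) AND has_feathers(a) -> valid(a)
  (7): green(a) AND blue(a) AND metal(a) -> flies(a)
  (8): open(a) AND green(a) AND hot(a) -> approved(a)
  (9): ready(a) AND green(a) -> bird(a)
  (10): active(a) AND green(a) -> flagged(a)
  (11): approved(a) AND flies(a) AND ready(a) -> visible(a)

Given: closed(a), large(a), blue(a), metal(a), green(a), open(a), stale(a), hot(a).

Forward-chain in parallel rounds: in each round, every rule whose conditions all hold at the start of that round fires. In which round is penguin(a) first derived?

Round 1 — (2), (7), (8), derive ready(a), flies(a), approved(a).
Round 2 — (9), (11), derive bird(a), visible(a).
Round 3 — (3), derive has_feathers(a).
Round 4 — (1), (5), (6), derive signed(a), penguin(a), valid(a).
penguin(a) first appears in round 4.

4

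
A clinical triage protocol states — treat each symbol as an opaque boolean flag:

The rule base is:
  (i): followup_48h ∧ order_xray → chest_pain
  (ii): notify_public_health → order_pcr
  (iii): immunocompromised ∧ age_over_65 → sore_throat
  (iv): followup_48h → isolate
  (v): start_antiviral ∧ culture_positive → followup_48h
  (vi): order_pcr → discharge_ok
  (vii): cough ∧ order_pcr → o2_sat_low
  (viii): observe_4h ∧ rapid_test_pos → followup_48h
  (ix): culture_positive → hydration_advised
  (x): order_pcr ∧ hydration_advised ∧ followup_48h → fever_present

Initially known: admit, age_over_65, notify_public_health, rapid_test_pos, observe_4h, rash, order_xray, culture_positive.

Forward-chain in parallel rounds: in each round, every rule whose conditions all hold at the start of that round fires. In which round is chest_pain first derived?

Round 1: (ii) [notify_public_health → order_pcr]; (viii) [observe_4h ∧ rapid_test_pos → followup_48h]; (ix) [culture_positive → hydration_advised]. Adds order_pcr, followup_48h, hydration_advised.
Round 2: (i) [followup_48h ∧ order_xray → chest_pain]; (iv) [followup_48h → isolate]; (vi) [order_pcr → discharge_ok]; (x) [order_pcr ∧ hydration_advised ∧ followup_48h → fever_present]. Adds chest_pain, isolate, discharge_ok, fever_present.
chest_pain first appears in round 2.

2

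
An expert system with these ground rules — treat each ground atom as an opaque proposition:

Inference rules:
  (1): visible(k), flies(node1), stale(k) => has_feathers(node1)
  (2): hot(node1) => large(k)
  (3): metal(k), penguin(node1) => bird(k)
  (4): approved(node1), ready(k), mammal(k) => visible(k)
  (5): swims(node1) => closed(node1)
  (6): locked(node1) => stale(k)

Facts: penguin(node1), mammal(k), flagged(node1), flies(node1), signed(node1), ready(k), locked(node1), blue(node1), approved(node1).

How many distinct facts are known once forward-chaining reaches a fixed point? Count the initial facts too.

Round 1 — (4), (6), derive visible(k), stale(k).
Round 2 — (1), derive has_feathers(node1).
Closure: {approved(node1), blue(node1), flagged(node1), flies(node1), has_feathers(node1), locked(node1), mammal(k), penguin(node1), ready(k), signed(node1), stale(k), visible(k)} — 12 facts.

12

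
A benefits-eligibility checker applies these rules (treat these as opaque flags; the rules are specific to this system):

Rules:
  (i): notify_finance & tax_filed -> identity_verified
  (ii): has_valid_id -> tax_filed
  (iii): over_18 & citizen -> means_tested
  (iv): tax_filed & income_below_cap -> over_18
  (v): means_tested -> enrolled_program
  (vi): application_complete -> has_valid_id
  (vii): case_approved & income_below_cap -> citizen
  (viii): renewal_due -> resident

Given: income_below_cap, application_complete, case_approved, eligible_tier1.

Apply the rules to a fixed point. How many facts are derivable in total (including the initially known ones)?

Round 1: (vi) [application_complete -> has_valid_id]; (vii) [case_approved & income_below_cap -> citizen]. New: has_valid_id, citizen.
Round 2: (ii) [has_valid_id -> tax_filed]. New: tax_filed.
Round 3: (iv) [tax_filed & income_below_cap -> over_18]. New: over_18.
Round 4: (iii) [over_18 & citizen -> means_tested]. New: means_tested.
Round 5: (v) [means_tested -> enrolled_program]. New: enrolled_program.
Closure: {application_complete, case_approved, citizen, eligible_tier1, enrolled_program, has_valid_id, income_below_cap, means_tested, over_18, tax_filed} — 10 facts.

10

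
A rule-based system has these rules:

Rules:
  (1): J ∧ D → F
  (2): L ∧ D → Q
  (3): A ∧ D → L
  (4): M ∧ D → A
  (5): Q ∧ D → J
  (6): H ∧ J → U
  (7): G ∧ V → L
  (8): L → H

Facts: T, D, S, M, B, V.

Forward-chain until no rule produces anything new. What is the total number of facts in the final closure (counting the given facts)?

13

Round 1 — (4), derive A.
Round 2 — (3), derive L.
Round 3 — (2), (8), derive Q, H.
Round 4 — (5), derive J.
Round 5 — (1), (6), derive F, U.
Closure: {A, B, D, F, H, J, L, M, Q, S, T, U, V} — 13 facts.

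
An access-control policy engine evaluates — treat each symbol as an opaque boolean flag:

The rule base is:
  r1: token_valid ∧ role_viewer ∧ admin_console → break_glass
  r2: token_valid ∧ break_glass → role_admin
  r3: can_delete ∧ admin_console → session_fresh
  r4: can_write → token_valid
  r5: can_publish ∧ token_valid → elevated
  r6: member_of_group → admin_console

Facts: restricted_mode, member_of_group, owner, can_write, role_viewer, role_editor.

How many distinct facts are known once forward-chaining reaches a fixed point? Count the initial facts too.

Round 1: r4 [can_write → token_valid]; r6 [member_of_group → admin_console]. New: token_valid, admin_console.
Round 2: r1 [token_valid ∧ role_viewer ∧ admin_console → break_glass]. New: break_glass.
Round 3: r2 [token_valid ∧ break_glass → role_admin]. New: role_admin.
Closure: {admin_console, break_glass, can_write, member_of_group, owner, restricted_mode, role_admin, role_editor, role_viewer, token_valid} — 10 facts.

10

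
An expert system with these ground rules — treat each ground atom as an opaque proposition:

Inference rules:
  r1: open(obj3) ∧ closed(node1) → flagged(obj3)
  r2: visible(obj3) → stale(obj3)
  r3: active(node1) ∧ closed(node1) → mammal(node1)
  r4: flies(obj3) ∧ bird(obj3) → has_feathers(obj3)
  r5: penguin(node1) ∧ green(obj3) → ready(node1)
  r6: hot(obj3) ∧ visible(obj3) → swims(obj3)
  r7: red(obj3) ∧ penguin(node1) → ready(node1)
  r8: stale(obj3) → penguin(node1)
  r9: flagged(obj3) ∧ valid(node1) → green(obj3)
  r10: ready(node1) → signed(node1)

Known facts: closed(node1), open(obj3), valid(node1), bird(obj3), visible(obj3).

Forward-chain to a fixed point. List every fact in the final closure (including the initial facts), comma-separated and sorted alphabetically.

[1] r1 [open(obj3) ∧ closed(node1) → flagged(obj3)]; r2 [visible(obj3) → stale(obj3)]. ⇒ new: flagged(obj3), stale(obj3).
[2] r8 [stale(obj3) → penguin(node1)]; r9 [flagged(obj3) ∧ valid(node1) → green(obj3)]. ⇒ new: penguin(node1), green(obj3).
[3] r5 [penguin(node1) ∧ green(obj3) → ready(node1)]. ⇒ new: ready(node1).
[4] r10 [ready(node1) → signed(node1)]. ⇒ new: signed(node1).

bird(obj3), closed(node1), flagged(obj3), green(obj3), open(obj3), penguin(node1), ready(node1), signed(node1), stale(obj3), valid(node1), visible(obj3)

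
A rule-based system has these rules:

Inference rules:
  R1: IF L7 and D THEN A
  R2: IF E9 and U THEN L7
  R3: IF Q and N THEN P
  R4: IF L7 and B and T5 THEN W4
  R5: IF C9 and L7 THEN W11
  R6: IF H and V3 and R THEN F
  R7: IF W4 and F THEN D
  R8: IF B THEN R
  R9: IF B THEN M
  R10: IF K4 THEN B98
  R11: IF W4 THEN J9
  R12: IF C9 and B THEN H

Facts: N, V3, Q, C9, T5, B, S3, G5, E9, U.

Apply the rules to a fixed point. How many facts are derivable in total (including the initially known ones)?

21

Round 1: R2 [IF E9 and U THEN L7]; R3 [IF Q and N THEN P]; R8 [IF B THEN R]; R9 [IF B THEN M]; R12 [IF C9 and B THEN H]. New: L7, P, R, M, H.
Round 2: R4 [IF L7 and B and T5 THEN W4]; R5 [IF C9 and L7 THEN W11]; R6 [IF H and V3 and R THEN F]. New: W4, W11, F.
Round 3: R7 [IF W4 and F THEN D]; R11 [IF W4 THEN J9]. New: D, J9.
Round 4: R1 [IF L7 and D THEN A]. New: A.
Closure: {A, B, C9, D, E9, F, G5, H, J9, L7, M, N, P, Q, R, S3, T5, U, V3, W11, W4} — 21 facts.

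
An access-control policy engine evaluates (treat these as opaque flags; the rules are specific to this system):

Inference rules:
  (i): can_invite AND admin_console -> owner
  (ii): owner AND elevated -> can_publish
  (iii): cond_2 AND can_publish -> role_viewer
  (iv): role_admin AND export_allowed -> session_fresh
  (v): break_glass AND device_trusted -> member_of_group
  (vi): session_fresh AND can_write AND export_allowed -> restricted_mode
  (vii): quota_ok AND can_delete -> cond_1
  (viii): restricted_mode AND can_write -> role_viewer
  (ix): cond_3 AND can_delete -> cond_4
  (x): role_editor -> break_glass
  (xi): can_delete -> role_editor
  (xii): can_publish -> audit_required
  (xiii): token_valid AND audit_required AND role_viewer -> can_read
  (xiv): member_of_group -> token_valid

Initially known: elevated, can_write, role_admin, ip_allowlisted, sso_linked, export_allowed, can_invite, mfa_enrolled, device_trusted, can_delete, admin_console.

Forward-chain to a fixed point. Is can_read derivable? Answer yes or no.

Round 1: (i) [can_invite AND admin_console -> owner]; (iv) [role_admin AND export_allowed -> session_fresh]; (xi) [can_delete -> role_editor]. Adds owner, session_fresh, role_editor.
Round 2: (ii) [owner AND elevated -> can_publish]; (vi) [session_fresh AND can_write AND export_allowed -> restricted_mode]; (x) [role_editor -> break_glass]. Adds can_publish, restricted_mode, break_glass.
Round 3: (v) [break_glass AND device_trusted -> member_of_group]; (viii) [restricted_mode AND can_write -> role_viewer]; (xii) [can_publish -> audit_required]. Adds member_of_group, role_viewer, audit_required.
Round 4: (xiv) [member_of_group -> token_valid]. Adds token_valid.
Round 5: (xiii) [token_valid AND audit_required AND role_viewer -> can_read]. Adds can_read.
can_read appears in round 5, so it is derivable.

yes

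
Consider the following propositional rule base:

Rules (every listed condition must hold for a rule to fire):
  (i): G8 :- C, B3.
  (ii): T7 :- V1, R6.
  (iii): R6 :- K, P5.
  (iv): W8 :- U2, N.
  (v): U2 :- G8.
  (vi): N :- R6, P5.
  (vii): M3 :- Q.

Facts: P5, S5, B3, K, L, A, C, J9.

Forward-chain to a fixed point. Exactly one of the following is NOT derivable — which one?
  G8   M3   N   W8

Round 1: (i) [G8 :- C, B3.]; (iii) [R6 :- K, P5.]. New: G8, R6.
Round 2: (v) [U2 :- G8.]; (vi) [N :- R6, P5.]. New: U2, N.
Round 3: (iv) [W8 :- U2, N.]. New: W8.
Derived: N (round 2), W8 (round 3), G8 (round 1). M3 never appears in any round.

M3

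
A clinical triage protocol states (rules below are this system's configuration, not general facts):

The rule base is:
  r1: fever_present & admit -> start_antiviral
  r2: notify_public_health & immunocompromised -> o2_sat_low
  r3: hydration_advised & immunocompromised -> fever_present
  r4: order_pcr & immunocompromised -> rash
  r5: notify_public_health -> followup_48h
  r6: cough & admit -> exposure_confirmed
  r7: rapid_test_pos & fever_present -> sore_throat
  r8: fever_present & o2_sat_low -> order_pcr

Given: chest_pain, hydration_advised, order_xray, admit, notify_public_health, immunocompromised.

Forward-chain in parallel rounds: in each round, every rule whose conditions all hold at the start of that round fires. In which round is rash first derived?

Round 1 — r2, r3, r5, derive o2_sat_low, fever_present, followup_48h.
Round 2 — r1, r8, derive start_antiviral, order_pcr.
Round 3 — r4, derive rash.
rash first appears in round 3.

3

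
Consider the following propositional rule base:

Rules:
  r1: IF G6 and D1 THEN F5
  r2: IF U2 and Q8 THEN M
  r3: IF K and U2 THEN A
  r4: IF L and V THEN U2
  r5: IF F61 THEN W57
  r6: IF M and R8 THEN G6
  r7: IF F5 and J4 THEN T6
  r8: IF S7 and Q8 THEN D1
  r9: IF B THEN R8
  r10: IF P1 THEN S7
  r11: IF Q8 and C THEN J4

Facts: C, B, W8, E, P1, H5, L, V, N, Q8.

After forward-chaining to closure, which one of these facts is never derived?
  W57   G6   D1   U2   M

W57

Round 1: r4 [IF L and V THEN U2]; r9 [IF B THEN R8]; r10 [IF P1 THEN S7]; r11 [IF Q8 and C THEN J4]. New: U2, R8, S7, J4.
Round 2: r2 [IF U2 and Q8 THEN M]; r8 [IF S7 and Q8 THEN D1]. New: M, D1.
Round 3: r6 [IF M and R8 THEN G6]. New: G6.
Round 4: r1 [IF G6 and D1 THEN F5]. New: F5.
Round 5: r7 [IF F5 and J4 THEN T6]. New: T6.
Derived: G6 (round 3), D1 (round 2), M (round 2), U2 (round 1). W57 never appears in any round.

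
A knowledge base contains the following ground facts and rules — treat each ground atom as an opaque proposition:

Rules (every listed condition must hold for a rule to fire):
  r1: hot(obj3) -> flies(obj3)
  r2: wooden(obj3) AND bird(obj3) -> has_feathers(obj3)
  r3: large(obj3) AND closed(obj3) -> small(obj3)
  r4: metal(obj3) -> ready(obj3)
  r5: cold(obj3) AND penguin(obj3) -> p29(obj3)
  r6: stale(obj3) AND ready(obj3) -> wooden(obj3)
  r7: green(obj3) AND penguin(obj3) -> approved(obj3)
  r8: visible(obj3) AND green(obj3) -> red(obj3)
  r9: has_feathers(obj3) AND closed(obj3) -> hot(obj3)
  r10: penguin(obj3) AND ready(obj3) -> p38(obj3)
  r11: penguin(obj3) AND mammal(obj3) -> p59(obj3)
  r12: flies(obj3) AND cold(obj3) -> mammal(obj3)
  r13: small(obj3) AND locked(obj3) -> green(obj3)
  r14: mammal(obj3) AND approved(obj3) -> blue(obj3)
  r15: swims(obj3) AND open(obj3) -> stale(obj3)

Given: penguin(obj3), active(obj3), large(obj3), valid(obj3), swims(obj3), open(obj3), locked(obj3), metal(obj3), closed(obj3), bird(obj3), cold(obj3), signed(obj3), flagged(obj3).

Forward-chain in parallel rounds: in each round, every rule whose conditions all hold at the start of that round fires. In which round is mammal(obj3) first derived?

Round 1: r3 [large(obj3) AND closed(obj3) -> small(obj3)]; r4 [metal(obj3) -> ready(obj3)]; r5 [cold(obj3) AND penguin(obj3) -> p29(obj3)]; r15 [swims(obj3) AND open(obj3) -> stale(obj3)]. Adds small(obj3), ready(obj3), p29(obj3), stale(obj3).
Round 2: r6 [stale(obj3) AND ready(obj3) -> wooden(obj3)]; r10 [penguin(obj3) AND ready(obj3) -> p38(obj3)]; r13 [small(obj3) AND locked(obj3) -> green(obj3)]. Adds wooden(obj3), p38(obj3), green(obj3).
Round 3: r2 [wooden(obj3) AND bird(obj3) -> has_feathers(obj3)]; r7 [green(obj3) AND penguin(obj3) -> approved(obj3)]. Adds has_feathers(obj3), approved(obj3).
Round 4: r9 [has_feathers(obj3) AND closed(obj3) -> hot(obj3)]. Adds hot(obj3).
Round 5: r1 [hot(obj3) -> flies(obj3)]. Adds flies(obj3).
Round 6: r12 [flies(obj3) AND cold(obj3) -> mammal(obj3)]. Adds mammal(obj3).
mammal(obj3) first appears in round 6.

6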